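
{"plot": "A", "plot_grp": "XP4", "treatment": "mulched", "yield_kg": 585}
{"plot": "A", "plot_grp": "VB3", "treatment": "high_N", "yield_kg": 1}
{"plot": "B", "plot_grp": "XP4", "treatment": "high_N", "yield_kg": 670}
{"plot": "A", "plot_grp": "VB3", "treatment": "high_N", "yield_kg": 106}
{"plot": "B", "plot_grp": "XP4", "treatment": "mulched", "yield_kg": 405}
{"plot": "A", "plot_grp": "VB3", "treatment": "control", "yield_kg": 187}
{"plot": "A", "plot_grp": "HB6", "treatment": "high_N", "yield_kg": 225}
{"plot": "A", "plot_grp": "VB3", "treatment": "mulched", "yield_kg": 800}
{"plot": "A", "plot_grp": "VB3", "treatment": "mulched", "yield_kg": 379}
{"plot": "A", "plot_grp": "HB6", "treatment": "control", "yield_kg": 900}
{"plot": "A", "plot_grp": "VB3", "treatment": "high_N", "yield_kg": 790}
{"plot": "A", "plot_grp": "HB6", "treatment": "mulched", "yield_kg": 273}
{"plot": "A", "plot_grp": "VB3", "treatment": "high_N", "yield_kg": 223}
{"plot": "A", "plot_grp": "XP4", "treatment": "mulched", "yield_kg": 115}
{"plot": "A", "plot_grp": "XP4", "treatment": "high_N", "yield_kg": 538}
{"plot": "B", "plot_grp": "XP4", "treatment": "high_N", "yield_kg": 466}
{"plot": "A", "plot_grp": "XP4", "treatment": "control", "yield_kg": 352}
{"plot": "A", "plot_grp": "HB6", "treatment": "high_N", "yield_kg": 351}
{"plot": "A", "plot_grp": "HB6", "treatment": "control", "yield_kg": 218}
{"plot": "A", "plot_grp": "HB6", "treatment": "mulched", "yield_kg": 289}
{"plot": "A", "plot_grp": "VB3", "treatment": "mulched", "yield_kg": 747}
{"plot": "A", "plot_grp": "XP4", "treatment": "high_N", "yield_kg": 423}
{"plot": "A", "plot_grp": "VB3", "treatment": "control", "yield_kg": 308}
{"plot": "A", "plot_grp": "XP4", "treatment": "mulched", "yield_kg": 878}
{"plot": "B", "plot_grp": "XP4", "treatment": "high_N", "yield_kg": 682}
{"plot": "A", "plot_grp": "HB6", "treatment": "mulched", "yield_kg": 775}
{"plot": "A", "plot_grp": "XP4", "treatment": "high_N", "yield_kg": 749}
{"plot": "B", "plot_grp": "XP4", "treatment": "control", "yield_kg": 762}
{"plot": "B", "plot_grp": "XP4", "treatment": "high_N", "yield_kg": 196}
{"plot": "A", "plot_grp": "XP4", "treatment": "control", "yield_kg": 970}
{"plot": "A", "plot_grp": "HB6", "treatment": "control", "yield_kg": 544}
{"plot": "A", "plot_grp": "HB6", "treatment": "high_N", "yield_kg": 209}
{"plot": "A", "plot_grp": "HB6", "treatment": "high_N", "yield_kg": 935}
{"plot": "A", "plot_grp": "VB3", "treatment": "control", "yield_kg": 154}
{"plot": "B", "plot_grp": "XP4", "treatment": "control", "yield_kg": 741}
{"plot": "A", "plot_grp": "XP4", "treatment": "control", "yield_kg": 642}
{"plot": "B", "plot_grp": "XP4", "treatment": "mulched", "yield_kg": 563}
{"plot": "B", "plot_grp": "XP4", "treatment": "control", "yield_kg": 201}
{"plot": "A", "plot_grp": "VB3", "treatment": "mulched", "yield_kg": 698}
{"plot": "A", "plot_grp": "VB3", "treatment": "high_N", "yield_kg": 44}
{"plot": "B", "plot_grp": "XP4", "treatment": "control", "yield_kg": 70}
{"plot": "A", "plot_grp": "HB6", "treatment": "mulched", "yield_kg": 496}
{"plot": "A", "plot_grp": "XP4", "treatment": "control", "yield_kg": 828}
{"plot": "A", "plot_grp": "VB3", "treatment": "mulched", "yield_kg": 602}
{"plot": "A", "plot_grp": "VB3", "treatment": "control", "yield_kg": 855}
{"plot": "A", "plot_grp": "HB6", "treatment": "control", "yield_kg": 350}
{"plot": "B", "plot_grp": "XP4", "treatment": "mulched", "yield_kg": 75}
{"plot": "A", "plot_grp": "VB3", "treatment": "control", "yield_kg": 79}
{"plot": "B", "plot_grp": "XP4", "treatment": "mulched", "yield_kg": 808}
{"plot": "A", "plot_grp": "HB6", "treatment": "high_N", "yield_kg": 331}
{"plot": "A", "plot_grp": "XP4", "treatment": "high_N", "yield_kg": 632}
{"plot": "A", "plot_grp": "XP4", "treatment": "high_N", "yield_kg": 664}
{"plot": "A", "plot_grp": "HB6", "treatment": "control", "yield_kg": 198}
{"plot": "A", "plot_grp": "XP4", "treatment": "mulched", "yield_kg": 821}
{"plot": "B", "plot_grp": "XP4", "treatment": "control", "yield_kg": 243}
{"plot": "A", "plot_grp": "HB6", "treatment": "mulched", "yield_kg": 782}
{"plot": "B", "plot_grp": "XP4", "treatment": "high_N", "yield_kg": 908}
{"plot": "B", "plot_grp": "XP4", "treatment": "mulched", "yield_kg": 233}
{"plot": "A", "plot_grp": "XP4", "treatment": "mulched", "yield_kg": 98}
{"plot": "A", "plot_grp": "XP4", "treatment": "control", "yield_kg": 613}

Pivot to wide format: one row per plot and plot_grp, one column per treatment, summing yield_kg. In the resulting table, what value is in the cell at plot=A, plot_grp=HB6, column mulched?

2615

Rows with plot=A, plot_grp=HB6 and treatment=mulched: yield_kg values are 273, 289, 775, 496, 782.
273 + 289 + 775 + 496 + 782 = 2615.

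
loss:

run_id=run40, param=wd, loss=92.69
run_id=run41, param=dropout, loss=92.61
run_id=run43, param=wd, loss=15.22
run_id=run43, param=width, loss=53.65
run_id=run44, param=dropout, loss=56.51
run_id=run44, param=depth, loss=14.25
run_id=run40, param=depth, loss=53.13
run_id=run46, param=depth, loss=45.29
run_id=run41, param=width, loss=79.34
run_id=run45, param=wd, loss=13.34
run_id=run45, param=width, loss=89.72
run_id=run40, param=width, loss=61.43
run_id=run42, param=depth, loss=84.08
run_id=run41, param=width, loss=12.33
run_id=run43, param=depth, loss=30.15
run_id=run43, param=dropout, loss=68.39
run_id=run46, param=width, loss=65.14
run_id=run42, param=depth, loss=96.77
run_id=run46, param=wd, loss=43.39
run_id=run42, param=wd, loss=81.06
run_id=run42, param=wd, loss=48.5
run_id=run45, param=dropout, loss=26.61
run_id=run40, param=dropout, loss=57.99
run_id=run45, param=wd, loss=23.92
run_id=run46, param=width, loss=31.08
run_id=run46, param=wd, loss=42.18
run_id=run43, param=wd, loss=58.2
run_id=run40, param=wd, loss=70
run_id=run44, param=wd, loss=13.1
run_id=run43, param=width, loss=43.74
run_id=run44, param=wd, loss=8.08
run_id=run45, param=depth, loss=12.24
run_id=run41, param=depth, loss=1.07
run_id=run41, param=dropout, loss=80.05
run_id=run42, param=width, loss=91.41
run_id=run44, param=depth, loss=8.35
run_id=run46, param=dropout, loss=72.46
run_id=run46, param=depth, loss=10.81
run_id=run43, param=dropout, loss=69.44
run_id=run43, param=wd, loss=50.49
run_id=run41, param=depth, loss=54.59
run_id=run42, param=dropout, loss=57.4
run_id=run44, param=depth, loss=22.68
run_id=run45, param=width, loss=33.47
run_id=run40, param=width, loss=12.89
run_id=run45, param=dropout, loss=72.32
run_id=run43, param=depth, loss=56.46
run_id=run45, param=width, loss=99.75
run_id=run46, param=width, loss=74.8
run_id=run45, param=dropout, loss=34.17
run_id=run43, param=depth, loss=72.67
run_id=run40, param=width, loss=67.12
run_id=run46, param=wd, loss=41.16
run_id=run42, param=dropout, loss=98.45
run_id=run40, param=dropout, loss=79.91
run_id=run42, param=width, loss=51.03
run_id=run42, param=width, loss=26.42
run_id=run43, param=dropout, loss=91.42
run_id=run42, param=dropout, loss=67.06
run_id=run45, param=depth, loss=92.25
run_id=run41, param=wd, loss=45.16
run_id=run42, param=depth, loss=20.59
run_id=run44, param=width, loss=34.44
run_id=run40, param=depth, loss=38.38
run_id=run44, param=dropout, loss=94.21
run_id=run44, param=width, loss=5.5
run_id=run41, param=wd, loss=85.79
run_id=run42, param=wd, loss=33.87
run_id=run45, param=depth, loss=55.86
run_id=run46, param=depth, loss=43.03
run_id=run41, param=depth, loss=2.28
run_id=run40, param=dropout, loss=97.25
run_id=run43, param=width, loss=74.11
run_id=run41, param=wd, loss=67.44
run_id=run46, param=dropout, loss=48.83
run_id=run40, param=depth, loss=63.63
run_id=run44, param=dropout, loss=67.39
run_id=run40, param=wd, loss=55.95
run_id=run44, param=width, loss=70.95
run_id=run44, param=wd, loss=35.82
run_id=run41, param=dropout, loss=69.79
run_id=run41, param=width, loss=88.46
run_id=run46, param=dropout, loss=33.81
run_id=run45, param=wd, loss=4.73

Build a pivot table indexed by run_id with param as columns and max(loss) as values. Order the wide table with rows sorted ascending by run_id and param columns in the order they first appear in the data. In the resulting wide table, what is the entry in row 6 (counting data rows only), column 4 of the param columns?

With rows sorted ascending by run_id, row 6 is run_id=run45. param columns in first-appearance order: wd, dropout, width, depth; column 4 is depth.
Long rows with run_id=run45, param=depth: max(12.24, 92.25, 55.86) = 92.25.

92.25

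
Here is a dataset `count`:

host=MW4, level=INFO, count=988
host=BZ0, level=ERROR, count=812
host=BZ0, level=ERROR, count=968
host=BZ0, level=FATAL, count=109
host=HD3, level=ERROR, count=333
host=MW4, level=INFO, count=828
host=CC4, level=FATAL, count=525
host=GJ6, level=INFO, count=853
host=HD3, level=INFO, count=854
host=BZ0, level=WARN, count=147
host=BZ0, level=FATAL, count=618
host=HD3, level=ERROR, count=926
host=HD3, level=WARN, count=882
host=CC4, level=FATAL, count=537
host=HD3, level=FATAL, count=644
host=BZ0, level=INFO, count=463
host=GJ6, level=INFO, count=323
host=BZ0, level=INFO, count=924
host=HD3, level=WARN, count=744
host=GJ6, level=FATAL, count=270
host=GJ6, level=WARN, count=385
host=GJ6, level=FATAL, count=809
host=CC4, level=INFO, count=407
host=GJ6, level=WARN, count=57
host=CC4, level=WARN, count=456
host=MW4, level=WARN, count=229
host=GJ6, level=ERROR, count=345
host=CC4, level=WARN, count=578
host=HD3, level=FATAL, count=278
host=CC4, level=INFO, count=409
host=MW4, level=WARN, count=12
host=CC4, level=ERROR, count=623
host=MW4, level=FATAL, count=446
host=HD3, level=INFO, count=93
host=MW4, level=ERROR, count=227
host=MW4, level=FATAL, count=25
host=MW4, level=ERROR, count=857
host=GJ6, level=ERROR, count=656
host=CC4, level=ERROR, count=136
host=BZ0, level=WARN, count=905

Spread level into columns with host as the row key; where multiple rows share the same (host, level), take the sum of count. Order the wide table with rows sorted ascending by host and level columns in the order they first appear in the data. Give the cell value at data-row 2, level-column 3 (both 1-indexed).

With rows sorted ascending by host, row 2 is host=CC4. level columns in first-appearance order: INFO, ERROR, FATAL, WARN; column 3 is FATAL.
Long rows with host=CC4, level=FATAL: 525 + 537 = 1062.

1062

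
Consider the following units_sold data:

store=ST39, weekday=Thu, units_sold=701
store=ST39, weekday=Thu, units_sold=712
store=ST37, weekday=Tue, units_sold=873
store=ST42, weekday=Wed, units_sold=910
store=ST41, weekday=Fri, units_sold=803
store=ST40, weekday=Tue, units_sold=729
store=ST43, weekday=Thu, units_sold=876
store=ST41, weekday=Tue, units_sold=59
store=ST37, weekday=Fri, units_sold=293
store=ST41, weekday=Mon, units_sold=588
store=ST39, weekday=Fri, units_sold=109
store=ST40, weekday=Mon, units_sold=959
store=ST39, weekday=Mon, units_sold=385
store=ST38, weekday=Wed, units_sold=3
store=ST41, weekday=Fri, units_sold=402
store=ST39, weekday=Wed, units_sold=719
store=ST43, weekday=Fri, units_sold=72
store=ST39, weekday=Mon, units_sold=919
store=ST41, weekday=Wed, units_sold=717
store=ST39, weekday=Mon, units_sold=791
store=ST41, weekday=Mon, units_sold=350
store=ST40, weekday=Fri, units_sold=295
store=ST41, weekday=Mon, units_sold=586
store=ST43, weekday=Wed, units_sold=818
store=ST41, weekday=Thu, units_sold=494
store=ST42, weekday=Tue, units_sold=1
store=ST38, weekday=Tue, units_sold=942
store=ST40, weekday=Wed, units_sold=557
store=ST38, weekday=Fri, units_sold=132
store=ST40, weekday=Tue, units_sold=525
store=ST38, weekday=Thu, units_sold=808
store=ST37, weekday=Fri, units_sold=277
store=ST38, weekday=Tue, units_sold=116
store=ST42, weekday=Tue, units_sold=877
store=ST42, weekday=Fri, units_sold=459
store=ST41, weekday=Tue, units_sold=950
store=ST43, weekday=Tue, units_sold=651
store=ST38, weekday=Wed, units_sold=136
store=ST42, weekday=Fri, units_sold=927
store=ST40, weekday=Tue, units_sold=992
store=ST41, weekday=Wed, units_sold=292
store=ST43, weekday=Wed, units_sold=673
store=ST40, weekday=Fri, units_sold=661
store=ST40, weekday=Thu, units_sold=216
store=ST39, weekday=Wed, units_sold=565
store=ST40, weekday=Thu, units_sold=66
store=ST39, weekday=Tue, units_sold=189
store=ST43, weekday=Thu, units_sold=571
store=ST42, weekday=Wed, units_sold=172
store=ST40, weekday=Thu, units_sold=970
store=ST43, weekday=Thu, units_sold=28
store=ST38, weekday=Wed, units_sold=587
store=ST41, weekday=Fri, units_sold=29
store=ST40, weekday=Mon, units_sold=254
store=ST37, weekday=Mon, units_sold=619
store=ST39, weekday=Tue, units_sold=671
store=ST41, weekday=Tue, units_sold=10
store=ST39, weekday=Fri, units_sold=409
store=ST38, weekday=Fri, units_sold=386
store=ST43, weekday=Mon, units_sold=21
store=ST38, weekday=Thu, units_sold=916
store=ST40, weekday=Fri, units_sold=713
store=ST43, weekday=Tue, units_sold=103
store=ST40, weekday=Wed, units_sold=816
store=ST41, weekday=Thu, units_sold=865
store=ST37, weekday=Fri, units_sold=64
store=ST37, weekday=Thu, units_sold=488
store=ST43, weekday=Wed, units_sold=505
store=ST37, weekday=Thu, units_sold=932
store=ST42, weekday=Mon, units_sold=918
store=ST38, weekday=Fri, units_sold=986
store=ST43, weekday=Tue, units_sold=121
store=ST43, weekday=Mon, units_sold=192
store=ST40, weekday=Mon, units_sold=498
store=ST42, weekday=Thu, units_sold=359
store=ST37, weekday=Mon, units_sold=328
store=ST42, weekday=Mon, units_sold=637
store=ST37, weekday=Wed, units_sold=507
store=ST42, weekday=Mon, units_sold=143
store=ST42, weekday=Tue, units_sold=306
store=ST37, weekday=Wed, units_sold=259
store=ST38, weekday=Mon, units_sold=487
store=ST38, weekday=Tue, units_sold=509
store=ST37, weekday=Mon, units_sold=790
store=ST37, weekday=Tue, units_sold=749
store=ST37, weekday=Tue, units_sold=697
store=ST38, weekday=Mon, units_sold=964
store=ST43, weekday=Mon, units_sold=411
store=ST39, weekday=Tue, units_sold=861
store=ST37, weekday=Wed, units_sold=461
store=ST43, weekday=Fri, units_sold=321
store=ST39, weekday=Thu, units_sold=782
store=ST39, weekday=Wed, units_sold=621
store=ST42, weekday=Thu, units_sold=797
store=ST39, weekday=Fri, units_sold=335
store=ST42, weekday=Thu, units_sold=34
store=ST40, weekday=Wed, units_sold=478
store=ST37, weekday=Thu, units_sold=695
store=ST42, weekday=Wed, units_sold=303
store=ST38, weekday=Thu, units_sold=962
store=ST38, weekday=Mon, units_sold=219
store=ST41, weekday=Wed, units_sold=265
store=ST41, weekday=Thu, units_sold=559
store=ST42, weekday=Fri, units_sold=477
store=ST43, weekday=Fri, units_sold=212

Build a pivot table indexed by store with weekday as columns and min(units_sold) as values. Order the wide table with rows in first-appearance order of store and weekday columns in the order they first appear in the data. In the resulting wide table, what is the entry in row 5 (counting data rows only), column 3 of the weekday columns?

478

With rows in first-appearance order of store, row 5 is store=ST40. weekday columns in first-appearance order: Thu, Tue, Wed, Fri, Mon; column 3 is Wed.
Long rows with store=ST40, weekday=Wed: min(557, 816, 478) = 478.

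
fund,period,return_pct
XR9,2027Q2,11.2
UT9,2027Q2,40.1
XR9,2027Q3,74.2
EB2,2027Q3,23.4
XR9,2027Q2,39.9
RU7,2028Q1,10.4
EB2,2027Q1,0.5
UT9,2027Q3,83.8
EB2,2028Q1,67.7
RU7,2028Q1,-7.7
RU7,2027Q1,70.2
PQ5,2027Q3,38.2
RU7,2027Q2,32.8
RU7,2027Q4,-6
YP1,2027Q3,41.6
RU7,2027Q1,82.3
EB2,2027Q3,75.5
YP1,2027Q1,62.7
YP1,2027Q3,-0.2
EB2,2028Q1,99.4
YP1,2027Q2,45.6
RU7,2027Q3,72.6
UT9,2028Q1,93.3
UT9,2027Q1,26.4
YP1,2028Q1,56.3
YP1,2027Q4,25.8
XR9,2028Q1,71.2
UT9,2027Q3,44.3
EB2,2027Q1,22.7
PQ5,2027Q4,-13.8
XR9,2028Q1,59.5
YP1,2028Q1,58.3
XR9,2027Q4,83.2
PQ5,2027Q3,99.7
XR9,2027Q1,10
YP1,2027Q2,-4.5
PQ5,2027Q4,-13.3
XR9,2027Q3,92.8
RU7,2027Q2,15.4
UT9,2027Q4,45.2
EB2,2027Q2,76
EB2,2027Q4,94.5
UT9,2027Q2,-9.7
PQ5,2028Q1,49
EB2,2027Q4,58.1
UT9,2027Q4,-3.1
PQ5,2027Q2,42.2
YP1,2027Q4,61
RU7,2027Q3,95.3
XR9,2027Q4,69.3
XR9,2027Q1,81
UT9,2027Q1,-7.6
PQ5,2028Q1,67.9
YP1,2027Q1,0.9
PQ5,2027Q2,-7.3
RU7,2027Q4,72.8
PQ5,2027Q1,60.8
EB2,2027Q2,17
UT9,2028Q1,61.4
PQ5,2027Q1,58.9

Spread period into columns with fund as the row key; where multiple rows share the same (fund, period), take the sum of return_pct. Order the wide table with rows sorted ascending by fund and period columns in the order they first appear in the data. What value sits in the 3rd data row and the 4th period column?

152.5

With rows sorted ascending by fund, row 3 is fund=RU7. period columns in first-appearance order: 2027Q2, 2027Q3, 2028Q1, 2027Q1, 2027Q4; column 4 is 2027Q1.
Long rows with fund=RU7, period=2027Q1: 70.2 + 82.3 = 152.5.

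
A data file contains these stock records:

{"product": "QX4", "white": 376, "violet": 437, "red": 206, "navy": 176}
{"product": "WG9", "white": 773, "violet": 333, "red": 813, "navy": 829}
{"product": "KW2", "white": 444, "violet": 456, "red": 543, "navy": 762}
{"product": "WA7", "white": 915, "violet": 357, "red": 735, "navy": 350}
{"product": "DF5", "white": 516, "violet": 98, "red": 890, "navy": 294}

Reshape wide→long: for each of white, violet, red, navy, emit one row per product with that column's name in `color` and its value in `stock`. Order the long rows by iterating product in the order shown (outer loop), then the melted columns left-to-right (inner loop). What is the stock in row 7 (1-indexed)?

20 rows total (5 × 4). Row 7: index ⌊(7-1)/4⌋ = 1 into product → WG9; (7-1) mod 4 = 2 into the melted columns → red.
So row 7 is (WG9, red, 813); stock = 813.

813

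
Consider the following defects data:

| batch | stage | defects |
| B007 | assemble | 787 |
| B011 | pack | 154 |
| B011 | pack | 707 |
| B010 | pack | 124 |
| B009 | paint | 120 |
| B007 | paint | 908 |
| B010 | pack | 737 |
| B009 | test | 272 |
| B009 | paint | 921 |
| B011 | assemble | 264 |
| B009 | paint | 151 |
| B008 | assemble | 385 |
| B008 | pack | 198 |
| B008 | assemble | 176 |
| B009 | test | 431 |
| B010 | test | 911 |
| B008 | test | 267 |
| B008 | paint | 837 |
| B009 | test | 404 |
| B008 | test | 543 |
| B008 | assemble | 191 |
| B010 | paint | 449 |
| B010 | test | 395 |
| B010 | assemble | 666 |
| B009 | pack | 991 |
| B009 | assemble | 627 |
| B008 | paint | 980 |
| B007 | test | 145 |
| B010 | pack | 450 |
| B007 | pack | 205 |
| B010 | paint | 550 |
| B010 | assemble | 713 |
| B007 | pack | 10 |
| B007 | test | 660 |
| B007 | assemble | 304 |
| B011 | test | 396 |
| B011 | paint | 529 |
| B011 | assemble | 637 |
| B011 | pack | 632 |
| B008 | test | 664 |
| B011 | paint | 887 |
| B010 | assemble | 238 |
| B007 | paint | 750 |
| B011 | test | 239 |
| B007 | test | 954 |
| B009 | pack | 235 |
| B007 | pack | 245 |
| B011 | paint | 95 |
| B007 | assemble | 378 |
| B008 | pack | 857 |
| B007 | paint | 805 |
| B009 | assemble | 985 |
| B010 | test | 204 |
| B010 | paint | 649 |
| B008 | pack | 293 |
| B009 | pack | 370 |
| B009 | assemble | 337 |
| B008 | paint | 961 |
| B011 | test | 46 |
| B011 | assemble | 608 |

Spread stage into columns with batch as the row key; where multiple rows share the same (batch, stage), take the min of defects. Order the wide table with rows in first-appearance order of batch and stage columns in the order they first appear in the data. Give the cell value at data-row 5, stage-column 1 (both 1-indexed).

176

With rows in first-appearance order of batch, row 5 is batch=B008. stage columns in first-appearance order: assemble, pack, paint, test; column 1 is assemble.
Long rows with batch=B008, stage=assemble: min(385, 176, 191) = 176.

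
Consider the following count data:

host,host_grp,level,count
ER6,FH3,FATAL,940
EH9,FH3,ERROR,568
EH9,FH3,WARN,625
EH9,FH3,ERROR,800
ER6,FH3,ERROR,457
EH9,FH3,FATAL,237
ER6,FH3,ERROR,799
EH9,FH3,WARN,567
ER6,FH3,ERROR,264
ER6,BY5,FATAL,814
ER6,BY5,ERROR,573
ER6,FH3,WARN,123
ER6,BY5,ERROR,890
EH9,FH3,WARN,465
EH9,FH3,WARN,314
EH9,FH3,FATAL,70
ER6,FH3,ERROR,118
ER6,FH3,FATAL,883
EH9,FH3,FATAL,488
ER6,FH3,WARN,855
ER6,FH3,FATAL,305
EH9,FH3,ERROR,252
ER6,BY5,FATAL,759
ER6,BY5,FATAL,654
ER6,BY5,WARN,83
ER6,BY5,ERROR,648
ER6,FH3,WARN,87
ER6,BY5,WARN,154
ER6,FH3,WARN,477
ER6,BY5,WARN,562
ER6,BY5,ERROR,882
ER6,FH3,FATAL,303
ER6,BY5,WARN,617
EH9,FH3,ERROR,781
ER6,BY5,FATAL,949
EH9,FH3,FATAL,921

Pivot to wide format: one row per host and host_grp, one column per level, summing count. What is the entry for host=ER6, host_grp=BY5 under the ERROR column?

Rows with host=ER6, host_grp=BY5 and level=ERROR: count values are 573, 890, 648, 882.
573 + 890 + 648 + 882 = 2993.

2993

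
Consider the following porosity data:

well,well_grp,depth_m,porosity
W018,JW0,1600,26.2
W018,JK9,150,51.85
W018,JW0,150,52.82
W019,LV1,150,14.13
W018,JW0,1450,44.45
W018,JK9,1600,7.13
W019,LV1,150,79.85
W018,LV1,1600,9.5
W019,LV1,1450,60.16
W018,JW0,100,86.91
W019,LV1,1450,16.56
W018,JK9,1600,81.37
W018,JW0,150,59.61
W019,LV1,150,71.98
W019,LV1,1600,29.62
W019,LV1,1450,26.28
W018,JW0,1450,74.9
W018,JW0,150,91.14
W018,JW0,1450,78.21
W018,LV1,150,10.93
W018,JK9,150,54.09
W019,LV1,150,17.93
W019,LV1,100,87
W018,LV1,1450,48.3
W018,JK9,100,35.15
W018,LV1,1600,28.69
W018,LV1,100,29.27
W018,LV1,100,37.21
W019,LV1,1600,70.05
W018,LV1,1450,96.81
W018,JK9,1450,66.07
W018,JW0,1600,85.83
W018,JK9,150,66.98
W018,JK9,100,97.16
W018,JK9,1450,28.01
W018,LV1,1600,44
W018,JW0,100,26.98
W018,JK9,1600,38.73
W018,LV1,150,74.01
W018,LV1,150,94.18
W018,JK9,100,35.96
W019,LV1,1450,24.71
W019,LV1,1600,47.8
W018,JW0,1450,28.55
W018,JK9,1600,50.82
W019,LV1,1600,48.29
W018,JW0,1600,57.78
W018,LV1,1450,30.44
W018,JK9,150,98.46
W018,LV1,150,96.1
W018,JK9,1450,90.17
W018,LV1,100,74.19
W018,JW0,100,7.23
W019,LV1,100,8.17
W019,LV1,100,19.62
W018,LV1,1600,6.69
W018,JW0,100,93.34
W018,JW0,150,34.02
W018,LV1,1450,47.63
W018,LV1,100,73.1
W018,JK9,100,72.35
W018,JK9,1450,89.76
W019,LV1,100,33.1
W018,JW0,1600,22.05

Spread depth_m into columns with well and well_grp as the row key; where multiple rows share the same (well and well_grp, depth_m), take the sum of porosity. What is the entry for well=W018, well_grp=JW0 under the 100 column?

214.46

Rows with well=W018, well_grp=JW0 and depth_m=100: porosity values are 86.91, 26.98, 7.23, 93.34.
86.91 + 26.98 + 7.23 + 93.34 = 214.46.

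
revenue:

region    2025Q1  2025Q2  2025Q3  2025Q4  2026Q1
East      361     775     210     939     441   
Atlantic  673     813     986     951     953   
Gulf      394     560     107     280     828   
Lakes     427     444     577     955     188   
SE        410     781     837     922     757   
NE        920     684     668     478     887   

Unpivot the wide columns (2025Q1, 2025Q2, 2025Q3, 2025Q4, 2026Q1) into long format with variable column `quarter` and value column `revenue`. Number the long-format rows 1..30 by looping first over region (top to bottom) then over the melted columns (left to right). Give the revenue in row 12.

30 rows total (6 × 5). Row 12: index ⌊(12-1)/5⌋ = 2 into region → Gulf; (12-1) mod 5 = 1 into the melted columns → 2025Q2.
So row 12 is (Gulf, 2025Q2, 560); revenue = 560.

560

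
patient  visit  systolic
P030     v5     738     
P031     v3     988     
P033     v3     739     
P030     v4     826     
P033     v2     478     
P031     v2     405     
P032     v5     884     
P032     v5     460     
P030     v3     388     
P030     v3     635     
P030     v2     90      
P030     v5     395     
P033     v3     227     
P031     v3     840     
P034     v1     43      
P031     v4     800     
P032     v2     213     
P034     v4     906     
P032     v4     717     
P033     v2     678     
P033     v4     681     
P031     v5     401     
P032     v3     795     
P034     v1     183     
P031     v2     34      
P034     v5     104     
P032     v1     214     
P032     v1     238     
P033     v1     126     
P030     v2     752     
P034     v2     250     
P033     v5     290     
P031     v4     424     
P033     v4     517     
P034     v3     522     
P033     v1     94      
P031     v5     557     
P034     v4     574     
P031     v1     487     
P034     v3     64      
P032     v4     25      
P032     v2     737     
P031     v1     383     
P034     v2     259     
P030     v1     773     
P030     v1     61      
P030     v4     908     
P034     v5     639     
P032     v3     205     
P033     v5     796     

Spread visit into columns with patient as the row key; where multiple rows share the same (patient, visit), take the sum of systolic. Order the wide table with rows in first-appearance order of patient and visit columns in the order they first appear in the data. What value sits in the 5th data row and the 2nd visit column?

586

With rows in first-appearance order of patient, row 5 is patient=P034. visit columns in first-appearance order: v5, v3, v4, v2, v1; column 2 is v3.
Long rows with patient=P034, visit=v3: 522 + 64 = 586.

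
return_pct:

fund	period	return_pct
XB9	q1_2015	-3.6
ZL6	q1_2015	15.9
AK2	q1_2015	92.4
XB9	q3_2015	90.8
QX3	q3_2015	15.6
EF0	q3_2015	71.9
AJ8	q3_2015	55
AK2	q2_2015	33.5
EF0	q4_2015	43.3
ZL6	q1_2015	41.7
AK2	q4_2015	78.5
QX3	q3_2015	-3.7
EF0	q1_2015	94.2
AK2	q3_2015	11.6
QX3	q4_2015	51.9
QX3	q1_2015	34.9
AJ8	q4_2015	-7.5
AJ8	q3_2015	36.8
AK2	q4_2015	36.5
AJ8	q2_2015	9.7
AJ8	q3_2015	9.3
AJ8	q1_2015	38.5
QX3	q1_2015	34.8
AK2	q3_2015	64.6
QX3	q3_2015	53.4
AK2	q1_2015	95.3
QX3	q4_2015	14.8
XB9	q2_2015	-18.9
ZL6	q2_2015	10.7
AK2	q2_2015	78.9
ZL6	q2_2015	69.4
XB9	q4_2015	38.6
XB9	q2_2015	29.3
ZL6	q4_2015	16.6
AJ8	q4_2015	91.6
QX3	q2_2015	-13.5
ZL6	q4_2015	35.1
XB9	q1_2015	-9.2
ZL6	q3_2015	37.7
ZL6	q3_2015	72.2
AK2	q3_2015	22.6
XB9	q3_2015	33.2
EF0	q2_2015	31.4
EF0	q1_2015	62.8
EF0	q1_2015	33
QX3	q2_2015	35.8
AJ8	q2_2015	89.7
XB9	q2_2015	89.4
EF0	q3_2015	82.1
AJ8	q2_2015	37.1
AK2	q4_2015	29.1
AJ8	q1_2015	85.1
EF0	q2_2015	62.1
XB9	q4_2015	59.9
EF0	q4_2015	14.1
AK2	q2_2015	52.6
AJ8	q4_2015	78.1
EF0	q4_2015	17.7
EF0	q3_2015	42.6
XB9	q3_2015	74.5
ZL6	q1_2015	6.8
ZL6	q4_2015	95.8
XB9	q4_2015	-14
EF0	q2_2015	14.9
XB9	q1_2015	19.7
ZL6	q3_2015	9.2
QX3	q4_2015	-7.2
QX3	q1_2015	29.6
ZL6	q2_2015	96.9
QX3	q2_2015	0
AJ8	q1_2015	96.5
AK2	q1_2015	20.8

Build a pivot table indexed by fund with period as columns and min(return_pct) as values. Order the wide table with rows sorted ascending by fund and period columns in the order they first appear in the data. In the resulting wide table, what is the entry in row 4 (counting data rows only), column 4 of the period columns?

-7.2

With rows sorted ascending by fund, row 4 is fund=QX3. period columns in first-appearance order: q1_2015, q3_2015, q2_2015, q4_2015; column 4 is q4_2015.
Long rows with fund=QX3, period=q4_2015: min(51.9, 14.8, -7.2) = -7.2.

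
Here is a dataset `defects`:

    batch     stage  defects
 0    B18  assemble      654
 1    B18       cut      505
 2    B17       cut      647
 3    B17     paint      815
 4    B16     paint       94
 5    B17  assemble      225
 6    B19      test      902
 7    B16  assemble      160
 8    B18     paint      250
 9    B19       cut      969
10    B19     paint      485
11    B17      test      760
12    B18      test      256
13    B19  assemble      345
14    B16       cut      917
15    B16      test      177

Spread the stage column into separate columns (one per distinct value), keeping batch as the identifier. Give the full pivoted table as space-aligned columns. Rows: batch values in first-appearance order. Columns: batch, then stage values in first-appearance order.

batch  assemble  cut  paint  test
B18    654       505  250    256 
B17    225       647  815    760 
B16    160       917  94     177 
B19    345       969  485    902 

Columns: batch plus the 4 distinct stage values (assemble, cut, paint, test).
For example, row B18 column assemble takes defects=654 from the long row (B18, assemble).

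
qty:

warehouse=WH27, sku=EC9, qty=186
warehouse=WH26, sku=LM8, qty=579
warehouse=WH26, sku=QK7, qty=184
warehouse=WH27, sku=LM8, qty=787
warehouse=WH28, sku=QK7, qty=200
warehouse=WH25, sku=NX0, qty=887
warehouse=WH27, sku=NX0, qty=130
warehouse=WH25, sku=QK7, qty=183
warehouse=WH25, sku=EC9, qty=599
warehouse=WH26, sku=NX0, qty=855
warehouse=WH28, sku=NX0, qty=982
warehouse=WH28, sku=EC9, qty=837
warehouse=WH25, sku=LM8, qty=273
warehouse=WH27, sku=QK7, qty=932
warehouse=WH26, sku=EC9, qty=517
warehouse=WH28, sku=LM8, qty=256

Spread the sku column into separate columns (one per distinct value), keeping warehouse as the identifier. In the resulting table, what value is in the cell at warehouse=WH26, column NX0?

Wide layout: rows indexed by warehouse, columns are the 4 distinct sku values (EC9, LM8, QK7, NX0).
Cell (warehouse=WH26, sku=NX0) draws from the long row where warehouse=WH26 and sku=NX0, which has qty=855.

855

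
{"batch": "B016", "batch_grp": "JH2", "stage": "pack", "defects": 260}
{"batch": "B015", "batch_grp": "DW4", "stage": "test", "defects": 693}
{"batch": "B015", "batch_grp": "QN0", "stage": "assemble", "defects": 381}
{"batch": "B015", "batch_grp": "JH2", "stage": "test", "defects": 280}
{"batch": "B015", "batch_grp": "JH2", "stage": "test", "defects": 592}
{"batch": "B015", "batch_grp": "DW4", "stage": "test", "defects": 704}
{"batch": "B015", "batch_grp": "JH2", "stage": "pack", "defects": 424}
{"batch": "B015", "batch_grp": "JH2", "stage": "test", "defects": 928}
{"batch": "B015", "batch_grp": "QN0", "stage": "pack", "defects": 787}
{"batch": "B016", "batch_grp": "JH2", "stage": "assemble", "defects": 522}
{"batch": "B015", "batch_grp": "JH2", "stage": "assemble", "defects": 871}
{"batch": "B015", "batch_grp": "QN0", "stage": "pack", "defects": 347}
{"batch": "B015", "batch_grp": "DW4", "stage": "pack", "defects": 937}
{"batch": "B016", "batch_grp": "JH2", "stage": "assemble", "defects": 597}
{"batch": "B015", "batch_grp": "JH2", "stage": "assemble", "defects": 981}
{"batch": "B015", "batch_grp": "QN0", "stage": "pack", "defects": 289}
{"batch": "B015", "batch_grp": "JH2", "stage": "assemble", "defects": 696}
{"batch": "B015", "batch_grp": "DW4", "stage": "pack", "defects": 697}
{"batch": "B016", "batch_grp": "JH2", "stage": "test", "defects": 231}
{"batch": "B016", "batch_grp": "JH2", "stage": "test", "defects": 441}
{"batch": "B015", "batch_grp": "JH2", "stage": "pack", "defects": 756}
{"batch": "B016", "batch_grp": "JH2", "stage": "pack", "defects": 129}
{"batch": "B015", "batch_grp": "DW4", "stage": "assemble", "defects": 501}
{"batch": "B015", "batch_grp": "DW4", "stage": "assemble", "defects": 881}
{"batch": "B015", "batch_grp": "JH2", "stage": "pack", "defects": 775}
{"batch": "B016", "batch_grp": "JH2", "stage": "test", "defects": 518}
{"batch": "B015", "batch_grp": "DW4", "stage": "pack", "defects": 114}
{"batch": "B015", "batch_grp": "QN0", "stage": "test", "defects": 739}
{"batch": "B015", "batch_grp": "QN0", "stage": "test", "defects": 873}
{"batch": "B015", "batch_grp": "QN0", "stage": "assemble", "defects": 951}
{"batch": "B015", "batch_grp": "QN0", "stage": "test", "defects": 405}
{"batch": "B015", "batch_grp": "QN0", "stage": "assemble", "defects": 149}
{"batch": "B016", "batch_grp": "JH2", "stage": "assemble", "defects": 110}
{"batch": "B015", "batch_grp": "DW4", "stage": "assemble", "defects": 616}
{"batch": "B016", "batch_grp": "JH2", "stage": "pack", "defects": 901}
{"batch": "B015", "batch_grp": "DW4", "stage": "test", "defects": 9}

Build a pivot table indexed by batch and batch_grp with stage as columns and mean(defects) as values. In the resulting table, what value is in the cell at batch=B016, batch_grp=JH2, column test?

Rows with batch=B016, batch_grp=JH2 and stage=test: defects values are 231, 441, 518.
(231 + 441 + 518) / 3 = 396.67.

396.67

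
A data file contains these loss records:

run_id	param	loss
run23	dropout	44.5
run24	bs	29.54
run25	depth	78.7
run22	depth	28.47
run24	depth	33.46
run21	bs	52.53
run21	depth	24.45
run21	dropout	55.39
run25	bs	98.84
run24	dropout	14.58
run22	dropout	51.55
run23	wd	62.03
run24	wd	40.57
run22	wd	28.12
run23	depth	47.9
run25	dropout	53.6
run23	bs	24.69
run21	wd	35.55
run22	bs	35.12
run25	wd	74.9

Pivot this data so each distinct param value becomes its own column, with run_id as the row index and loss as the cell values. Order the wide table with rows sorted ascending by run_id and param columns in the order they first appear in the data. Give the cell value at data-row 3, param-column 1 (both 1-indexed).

44.5

With rows sorted ascending by run_id, row 3 is run_id=run23. param columns in first-appearance order: dropout, bs, depth, wd; column 1 is dropout.
Long rows with run_id=run23, param=dropout: loss = 44.5.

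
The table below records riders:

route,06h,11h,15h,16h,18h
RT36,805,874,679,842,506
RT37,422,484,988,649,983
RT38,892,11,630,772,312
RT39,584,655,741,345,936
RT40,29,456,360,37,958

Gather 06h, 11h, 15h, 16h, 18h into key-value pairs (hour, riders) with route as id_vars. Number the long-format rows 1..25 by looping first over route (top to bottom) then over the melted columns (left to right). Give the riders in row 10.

25 rows total (5 × 5). Row 10: index ⌊(10-1)/5⌋ = 1 into route → RT37; (10-1) mod 5 = 4 into the melted columns → 18h.
So row 10 is (RT37, 18h, 983); riders = 983.

983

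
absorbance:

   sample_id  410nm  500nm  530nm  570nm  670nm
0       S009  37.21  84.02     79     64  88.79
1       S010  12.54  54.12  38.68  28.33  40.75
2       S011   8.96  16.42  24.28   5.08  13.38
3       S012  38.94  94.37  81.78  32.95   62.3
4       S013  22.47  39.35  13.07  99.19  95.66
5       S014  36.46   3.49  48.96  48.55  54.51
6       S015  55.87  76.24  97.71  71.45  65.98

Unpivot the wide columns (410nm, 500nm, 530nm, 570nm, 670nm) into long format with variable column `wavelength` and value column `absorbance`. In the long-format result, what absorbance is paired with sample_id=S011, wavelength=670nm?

13.38

Unpivoting turns each (sample_id, wide-column) pair into one long row.
The wide cell at row S011, column 670nm holds 13.38, so the long row (S011, 670nm) has absorbance=13.38.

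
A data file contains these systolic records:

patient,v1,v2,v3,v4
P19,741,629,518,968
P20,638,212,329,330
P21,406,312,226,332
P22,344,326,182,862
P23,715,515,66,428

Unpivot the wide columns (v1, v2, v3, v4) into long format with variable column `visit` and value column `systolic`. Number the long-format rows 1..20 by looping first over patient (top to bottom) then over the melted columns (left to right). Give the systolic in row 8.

330

20 rows total (5 × 4). Row 8: index ⌊(8-1)/4⌋ = 1 into patient → P20; (8-1) mod 4 = 3 into the melted columns → v4.
So row 8 is (P20, v4, 330); systolic = 330.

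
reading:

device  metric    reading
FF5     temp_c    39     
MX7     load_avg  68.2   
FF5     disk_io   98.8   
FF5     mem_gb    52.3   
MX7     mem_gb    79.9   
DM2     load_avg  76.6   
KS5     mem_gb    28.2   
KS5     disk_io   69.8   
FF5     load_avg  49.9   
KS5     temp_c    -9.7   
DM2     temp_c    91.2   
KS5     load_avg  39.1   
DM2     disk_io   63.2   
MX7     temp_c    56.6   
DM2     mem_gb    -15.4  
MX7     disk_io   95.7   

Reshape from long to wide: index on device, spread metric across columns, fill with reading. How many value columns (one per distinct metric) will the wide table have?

4 distinct metric values: disk_io, mem_gb, load_avg, temp_c.

4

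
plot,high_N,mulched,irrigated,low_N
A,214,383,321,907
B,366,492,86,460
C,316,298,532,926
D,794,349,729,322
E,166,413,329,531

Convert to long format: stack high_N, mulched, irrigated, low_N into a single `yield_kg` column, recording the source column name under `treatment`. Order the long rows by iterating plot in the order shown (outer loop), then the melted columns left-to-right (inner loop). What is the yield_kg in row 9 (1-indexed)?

20 rows total (5 × 4). Row 9: index ⌊(9-1)/4⌋ = 2 into plot → C; (9-1) mod 4 = 0 into the melted columns → high_N.
So row 9 is (C, high_N, 316); yield_kg = 316.

316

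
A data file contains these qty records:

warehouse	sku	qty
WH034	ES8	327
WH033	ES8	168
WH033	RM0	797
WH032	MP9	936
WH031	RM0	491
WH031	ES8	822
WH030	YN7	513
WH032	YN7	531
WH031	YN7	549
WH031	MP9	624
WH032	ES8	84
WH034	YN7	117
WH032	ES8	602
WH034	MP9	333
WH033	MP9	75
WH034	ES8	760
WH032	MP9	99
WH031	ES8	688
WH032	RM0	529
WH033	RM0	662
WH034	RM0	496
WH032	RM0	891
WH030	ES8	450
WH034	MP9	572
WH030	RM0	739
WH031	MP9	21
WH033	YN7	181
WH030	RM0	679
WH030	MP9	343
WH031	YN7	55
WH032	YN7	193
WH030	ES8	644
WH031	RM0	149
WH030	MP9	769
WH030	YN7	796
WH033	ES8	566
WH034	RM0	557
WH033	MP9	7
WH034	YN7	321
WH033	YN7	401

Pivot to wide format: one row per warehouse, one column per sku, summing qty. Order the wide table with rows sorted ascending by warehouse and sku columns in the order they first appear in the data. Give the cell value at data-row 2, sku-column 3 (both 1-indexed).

With rows sorted ascending by warehouse, row 2 is warehouse=WH031. sku columns in first-appearance order: ES8, RM0, MP9, YN7; column 3 is MP9.
Long rows with warehouse=WH031, sku=MP9: 624 + 21 = 645.

645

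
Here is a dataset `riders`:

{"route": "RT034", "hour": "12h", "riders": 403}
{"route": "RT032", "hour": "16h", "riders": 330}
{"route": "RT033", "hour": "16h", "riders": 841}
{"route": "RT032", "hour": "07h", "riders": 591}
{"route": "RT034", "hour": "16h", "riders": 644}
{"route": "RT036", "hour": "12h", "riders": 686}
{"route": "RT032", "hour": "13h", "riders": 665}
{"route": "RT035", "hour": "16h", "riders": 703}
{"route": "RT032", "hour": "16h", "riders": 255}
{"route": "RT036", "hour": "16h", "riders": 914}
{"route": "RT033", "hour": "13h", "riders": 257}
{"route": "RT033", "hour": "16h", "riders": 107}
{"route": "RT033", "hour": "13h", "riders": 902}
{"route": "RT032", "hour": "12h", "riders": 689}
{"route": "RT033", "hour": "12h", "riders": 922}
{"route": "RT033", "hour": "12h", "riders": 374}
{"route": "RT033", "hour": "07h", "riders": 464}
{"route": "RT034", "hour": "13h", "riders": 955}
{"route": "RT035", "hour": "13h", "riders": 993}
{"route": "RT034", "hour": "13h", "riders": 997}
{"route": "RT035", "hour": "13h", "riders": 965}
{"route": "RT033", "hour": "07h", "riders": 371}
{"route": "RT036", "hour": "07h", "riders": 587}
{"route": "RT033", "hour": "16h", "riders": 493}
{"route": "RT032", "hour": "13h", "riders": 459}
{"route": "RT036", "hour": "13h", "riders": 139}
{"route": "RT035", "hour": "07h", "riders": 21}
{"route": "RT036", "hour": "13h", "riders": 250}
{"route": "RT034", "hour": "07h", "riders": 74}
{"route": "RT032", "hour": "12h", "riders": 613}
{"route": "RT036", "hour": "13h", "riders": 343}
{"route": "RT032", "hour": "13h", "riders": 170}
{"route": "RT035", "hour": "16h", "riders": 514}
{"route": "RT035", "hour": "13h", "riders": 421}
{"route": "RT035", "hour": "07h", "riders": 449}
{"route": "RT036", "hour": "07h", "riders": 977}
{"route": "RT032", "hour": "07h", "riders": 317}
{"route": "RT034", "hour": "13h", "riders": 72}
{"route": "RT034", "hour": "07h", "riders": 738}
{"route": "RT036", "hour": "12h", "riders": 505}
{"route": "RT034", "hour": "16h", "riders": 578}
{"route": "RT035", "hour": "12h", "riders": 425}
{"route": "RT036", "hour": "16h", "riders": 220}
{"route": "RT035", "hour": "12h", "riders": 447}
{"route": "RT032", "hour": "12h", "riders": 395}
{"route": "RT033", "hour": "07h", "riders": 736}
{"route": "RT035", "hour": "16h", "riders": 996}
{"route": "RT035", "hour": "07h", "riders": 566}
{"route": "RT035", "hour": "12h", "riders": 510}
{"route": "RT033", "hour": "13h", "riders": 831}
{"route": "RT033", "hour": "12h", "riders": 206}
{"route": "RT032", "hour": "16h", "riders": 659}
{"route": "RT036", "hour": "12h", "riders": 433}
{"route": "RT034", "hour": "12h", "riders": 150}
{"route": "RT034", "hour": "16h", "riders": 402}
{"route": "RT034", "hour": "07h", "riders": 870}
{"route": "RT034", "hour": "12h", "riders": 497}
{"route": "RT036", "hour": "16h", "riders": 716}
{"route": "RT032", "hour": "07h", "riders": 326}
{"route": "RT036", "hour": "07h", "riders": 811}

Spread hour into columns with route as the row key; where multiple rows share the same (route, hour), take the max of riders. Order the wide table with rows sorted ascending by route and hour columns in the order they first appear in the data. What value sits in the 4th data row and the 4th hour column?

993

With rows sorted ascending by route, row 4 is route=RT035. hour columns in first-appearance order: 12h, 16h, 07h, 13h; column 4 is 13h.
Long rows with route=RT035, hour=13h: max(993, 965, 421) = 993.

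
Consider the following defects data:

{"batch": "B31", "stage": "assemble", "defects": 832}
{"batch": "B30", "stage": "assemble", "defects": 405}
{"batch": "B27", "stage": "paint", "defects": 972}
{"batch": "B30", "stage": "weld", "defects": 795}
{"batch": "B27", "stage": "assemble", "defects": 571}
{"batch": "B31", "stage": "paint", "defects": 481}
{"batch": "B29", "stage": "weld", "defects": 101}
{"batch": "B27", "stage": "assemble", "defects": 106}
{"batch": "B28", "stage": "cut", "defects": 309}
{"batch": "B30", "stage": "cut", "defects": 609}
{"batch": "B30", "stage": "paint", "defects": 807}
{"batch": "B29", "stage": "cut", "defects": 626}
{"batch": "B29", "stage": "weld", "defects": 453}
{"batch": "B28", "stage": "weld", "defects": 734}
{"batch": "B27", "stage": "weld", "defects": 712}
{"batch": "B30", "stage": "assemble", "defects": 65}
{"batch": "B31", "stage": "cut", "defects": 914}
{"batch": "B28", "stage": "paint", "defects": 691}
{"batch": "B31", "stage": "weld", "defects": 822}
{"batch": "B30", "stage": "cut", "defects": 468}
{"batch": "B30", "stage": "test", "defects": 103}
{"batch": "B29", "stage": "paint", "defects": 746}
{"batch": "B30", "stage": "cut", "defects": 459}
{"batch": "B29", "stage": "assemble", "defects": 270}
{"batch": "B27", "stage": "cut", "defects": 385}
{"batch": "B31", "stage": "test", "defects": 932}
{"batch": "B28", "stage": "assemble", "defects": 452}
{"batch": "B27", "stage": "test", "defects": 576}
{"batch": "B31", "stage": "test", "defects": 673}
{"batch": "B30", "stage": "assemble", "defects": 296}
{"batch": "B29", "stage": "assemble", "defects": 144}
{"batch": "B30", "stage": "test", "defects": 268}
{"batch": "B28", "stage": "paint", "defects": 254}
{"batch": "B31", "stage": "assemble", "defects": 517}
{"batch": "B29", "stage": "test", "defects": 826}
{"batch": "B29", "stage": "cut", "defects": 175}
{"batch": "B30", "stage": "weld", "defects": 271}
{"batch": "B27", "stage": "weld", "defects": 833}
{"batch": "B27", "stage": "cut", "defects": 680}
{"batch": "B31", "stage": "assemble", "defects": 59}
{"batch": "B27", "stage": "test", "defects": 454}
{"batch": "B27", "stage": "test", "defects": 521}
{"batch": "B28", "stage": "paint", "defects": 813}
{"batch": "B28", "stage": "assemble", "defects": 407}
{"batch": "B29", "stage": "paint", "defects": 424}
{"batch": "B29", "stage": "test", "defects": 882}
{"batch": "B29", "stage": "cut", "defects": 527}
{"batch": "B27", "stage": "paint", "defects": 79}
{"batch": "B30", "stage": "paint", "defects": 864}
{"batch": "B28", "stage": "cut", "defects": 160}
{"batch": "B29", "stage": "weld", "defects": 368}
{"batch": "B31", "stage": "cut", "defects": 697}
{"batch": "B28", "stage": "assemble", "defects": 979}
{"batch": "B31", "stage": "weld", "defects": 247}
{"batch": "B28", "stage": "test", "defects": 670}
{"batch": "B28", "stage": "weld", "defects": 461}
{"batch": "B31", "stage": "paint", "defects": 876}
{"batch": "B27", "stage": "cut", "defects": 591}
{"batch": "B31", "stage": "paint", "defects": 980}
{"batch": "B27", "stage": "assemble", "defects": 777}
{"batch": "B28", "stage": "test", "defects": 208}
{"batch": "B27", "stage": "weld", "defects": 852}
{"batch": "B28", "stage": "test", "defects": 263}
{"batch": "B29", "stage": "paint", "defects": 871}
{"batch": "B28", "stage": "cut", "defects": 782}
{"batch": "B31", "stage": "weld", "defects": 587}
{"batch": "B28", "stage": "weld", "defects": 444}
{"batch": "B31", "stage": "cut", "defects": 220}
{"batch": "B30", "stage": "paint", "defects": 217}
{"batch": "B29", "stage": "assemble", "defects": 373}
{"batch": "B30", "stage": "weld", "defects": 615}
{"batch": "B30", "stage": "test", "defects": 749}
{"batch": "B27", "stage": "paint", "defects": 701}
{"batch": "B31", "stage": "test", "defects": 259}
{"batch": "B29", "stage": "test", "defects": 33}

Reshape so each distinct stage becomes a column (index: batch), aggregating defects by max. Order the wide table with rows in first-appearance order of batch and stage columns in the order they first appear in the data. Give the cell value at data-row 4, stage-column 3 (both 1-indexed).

With rows in first-appearance order of batch, row 4 is batch=B29. stage columns in first-appearance order: assemble, paint, weld, cut, test; column 3 is weld.
Long rows with batch=B29, stage=weld: max(101, 453, 368) = 453.

453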